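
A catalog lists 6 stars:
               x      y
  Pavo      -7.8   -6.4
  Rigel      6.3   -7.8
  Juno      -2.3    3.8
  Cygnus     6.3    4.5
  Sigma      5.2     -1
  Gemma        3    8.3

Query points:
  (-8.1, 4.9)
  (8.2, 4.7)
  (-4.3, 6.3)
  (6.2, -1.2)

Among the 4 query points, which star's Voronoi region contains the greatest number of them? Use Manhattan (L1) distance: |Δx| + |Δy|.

(-8.1, 4.9) — d to each: Pavo:11.6, Rigel:27.1, Juno:6.9, Cygnus:14.8, Sigma:19.2, Gemma:14.5 → nearest is Juno
(8.2, 4.7) — d to each: Pavo:27.1, Rigel:14.4, Juno:11.4, Cygnus:2.1, Sigma:8.7, Gemma:8.8 → nearest is Cygnus
(-4.3, 6.3) — d to each: Pavo:16.2, Rigel:24.7, Juno:4.5, Cygnus:12.4, Sigma:16.8, Gemma:9.3 → nearest is Juno
(6.2, -1.2) — d to each: Pavo:19.2, Rigel:6.7, Juno:13.5, Cygnus:5.8, Sigma:1.2, Gemma:12.7 → nearest is Sigma
Tally — Juno:2, Cygnus:1, Sigma:1. Juno captures the most (2).

Juno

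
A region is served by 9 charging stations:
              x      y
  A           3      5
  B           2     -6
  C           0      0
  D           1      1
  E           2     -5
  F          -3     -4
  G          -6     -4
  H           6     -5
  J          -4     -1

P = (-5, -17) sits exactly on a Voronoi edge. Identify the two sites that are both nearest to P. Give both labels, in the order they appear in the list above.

B and G

Squared distances from P to each site:
|PA|² = (-5−3)² + (-17−5)² = 64 + 484 = 548
|PB|² = (-5−2)² + (-17−(-6))² = 49 + 121 = 170
|PC|² = (-5−0)² + (-17−0)² = 25 + 289 = 314
|PD|² = (-5−1)² + (-17−1)² = 36 + 324 = 360
|PE|² = (-5−2)² + (-17−(-5))² = 49 + 144 = 193
|PF|² = (-5−(-3))² + (-17−(-4))² = 4 + 169 = 173
|PG|² = (-5−(-6))² + (-17−(-4))² = 1 + 169 = 170
|PH|² = (-5−6)² + (-17−(-5))² = 121 + 144 = 265
|PJ|² = (-5−(-4))² + (-17−(-1))² = 1 + 256 = 257
P is equidistant from B and G (both at squared distance 170), and every other site is strictly farther — so P lies on the B–G Voronoi edge.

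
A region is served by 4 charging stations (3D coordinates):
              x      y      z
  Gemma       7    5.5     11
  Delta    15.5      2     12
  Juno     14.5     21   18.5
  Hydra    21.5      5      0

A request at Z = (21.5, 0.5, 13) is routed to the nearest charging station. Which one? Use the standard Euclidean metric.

Since √ is increasing, it suffices to compare squared distances:
d²(Z, Gemma) = (21.5−7)² + (0.5−5.5)² + (13−11)² = 210.25 + 25 + 4 = 239.25
d²(Z, Delta) = (21.5−15.5)² + (0.5−2)² + (13−12)² = 36 + 2.25 + 1 = 39.25
d²(Z, Juno) = (21.5−14.5)² + (0.5−21)² + (13−18.5)² = 49 + 420.25 + 30.25 = 499.5
d²(Z, Hydra) = (21.5−21.5)² + (0.5−5)² + (13−0)² = 0 + 20.25 + 169 = 189.25
The smallest is to Delta, so Z lies in the Voronoi region of Delta.

Delta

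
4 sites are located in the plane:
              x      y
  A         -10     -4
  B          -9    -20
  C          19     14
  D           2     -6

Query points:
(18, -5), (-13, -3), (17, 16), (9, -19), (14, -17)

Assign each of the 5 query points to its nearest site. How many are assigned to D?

(18, -5) — d² to each: A:785, B:954, C:362, D:257 → nearest is D
(-13, -3) — d² to each: A:10, B:305, C:1313, D:234 → nearest is A
(17, 16) — d² to each: A:1129, B:1972, C:8, D:709 → nearest is C
(9, -19) — d² to each: A:586, B:325, C:1189, D:218 → nearest is D
(14, -17) — d² to each: A:745, B:538, C:986, D:265 → nearest is D
3 of the 5 points have D as nearest.

3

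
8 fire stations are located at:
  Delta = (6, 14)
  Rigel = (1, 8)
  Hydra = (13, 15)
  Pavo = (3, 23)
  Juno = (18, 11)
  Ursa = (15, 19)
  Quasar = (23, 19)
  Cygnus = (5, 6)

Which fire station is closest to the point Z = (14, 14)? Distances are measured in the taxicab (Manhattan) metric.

Hydra

d(Z, Delta) = |14−6| + |14−14| = 8 + 0 = 8
d(Z, Rigel) = |14−1| + |14−8| = 13 + 6 = 19
d(Z, Hydra) = |14−13| + |14−15| = 1 + 1 = 2
d(Z, Pavo) = |14−3| + |14−23| = 11 + 9 = 20
d(Z, Juno) = |14−18| + |14−11| = 4 + 3 = 7
d(Z, Ursa) = |14−15| + |14−19| = 1 + 5 = 6
d(Z, Quasar) = |14−23| + |14−19| = 9 + 5 = 14
d(Z, Cygnus) = |14−5| + |14−6| = 9 + 8 = 17
The smallest is to Hydra, so Z lies in the Voronoi region of Hydra.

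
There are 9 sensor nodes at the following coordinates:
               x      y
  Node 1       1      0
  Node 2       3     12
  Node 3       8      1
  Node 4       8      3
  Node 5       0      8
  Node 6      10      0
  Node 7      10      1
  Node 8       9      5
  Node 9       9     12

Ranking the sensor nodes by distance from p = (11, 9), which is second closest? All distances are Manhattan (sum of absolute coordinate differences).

d(p, Node 1) = 10 + 9 = 19
d(p, Node 2) = 8 + 3 = 11
d(p, Node 3) = 3 + 8 = 11
d(p, Node 4) = 3 + 6 = 9
d(p, Node 5) = 11 + 1 = 12
d(p, Node 6) = 1 + 9 = 10
d(p, Node 7) = 1 + 8 = 9
d(p, Node 8) = 2 + 4 = 6
d(p, Node 9) = 2 + 3 = 5
Sorted ascending: Node 9, Node 8, Node 4, … — the second-nearest is Node 8.

Node 8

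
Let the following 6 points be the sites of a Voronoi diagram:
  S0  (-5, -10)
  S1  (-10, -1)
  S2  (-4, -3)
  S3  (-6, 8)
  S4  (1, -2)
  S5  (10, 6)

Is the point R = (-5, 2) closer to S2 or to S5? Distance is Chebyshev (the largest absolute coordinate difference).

S2

d(R,S2) = max(1, 5) = 5
d(R,S5) = max(15, 4) = 15
5 < 15, so S2 is closer.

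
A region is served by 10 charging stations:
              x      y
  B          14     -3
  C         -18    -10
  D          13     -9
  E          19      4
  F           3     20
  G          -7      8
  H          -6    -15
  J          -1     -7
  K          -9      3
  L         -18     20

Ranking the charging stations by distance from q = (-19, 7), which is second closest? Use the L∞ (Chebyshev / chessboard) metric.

G

d(q,B) = max(33, 10) = 33
d(q,C) = max(1, 17) = 17
d(q,D) = max(32, 16) = 32
d(q,E) = max(38, 3) = 38
d(q,F) = max(22, 13) = 22
d(q,G) = max(12, 1) = 12
d(q,H) = max(13, 22) = 22
d(q,J) = max(18, 14) = 18
d(q,K) = max(10, 4) = 10
d(q,L) = max(1, 13) = 13
Sorted ascending: K, G, L, … — the second-nearest is G.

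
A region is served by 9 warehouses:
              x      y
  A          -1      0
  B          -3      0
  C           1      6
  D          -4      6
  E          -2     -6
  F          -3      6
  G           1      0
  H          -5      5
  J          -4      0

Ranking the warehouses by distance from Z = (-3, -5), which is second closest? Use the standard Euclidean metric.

B

Compare squared distances (the ordering matches that of the actual distances):
|ZA|² = 4 + 25 = 29
|ZB|² = 0 + 25 = 25
|ZC|² = 16 + 121 = 137
|ZD|² = 1 + 121 = 122
|ZE|² = 1 + 1 = 2
|ZF|² = 0 + 121 = 121
|ZG|² = 16 + 25 = 41
|ZH|² = 4 + 100 = 104
|ZJ|² = 1 + 25 = 26
Sorted ascending: E, B, J, … — the second-nearest is B.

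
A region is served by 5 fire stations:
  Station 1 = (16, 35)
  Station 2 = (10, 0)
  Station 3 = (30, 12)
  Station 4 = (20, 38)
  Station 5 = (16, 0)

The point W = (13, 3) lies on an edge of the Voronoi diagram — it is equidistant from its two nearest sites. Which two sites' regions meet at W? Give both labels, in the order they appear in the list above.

Squared distances from W to each site:
d²(W, Station 1) = (13−16)² + (3−35)² = 9 + 1024 = 1033
d²(W, Station 2) = (13−10)² + (3−0)² = 9 + 9 = 18
d²(W, Station 3) = (13−30)² + (3−12)² = 289 + 81 = 370
d²(W, Station 4) = (13−20)² + (3−38)² = 49 + 1225 = 1274
d²(W, Station 5) = (13−16)² + (3−0)² = 9 + 9 = 18
W is equidistant from Station 2 and Station 5 (both at squared distance 18), and every other site is strictly farther — so W lies on the Station 2–Station 5 Voronoi edge.

Station 2 and Station 5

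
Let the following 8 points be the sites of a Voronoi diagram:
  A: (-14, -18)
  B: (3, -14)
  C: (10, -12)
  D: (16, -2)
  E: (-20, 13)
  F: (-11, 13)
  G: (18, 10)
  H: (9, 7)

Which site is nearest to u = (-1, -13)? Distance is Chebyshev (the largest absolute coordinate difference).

d(u,A) = max(13, 5) = 13
d(u,B) = max(4, 1) = 4
d(u,C) = max(11, 1) = 11
d(u,D) = max(17, 11) = 17
d(u,E) = max(19, 26) = 26
d(u,F) = max(10, 26) = 26
d(u,G) = max(19, 23) = 23
d(u,H) = max(10, 20) = 20
Minimum is at B.

B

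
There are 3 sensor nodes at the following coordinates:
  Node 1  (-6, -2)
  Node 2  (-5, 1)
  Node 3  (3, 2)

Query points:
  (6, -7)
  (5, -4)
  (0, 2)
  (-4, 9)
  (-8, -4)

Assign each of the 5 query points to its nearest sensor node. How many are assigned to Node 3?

3

(6, -7) — d² to each: Node 1:169, Node 2:185, Node 3:90 → nearest is Node 3
(5, -4) — d² to each: Node 1:125, Node 2:125, Node 3:40 → nearest is Node 3
(0, 2) — d² to each: Node 1:52, Node 2:26, Node 3:9 → nearest is Node 3
(-4, 9) — d² to each: Node 1:125, Node 2:65, Node 3:98 → nearest is Node 2
(-8, -4) — d² to each: Node 1:8, Node 2:34, Node 3:157 → nearest is Node 1
3 of the 5 points have Node 3 as nearest.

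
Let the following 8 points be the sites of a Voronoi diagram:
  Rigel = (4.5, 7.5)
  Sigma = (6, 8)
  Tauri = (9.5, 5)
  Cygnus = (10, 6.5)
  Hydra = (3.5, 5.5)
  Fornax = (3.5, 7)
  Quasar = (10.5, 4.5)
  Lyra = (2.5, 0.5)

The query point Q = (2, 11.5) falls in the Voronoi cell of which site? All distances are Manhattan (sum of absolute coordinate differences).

Fornax

d(Q, Rigel) = 2.5 + 4 = 6.5
d(Q, Sigma) = 4 + 3.5 = 7.5
d(Q, Tauri) = 7.5 + 6.5 = 14
d(Q, Cygnus) = 8 + 5 = 13
d(Q, Hydra) = 1.5 + 6 = 7.5
d(Q, Fornax) = 1.5 + 4.5 = 6
d(Q, Quasar) = 8.5 + 7 = 15.5
d(Q, Lyra) = 0.5 + 11 = 11.5
Minimum is at Fornax.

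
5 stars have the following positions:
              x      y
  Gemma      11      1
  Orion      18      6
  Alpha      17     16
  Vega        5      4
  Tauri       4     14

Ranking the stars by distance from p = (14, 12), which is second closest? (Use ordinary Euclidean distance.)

Orion

Squared Euclidean distances:
d²(p, Gemma) = (14−11)² + (12−1)² = 9 + 121 = 130
d²(p, Orion) = (14−18)² + (12−6)² = 16 + 36 = 52
d²(p, Alpha) = (14−17)² + (12−16)² = 9 + 16 = 25
d²(p, Vega) = (14−5)² + (12−4)² = 81 + 64 = 145
d²(p, Tauri) = (14−4)² + (12−14)² = 100 + 4 = 104
Sorted ascending: Alpha, Orion, Tauri, … — the second-nearest is Orion.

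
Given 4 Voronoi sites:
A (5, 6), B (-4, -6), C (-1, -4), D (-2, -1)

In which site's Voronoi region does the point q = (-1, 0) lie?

D

Since √ is increasing, it suffices to compare squared distances:
|qA|² = (-1−5)² + (0−6)² = 36 + 36 = 72
|qB|² = (-1−(-4))² + (0−(-6))² = 9 + 36 = 45
|qC|² = (-1−(-1))² + (0−(-4))² = 0 + 16 = 16
|qD|² = (-1−(-2))² + (0−(-1))² = 1 + 1 = 2
Minimum is at D.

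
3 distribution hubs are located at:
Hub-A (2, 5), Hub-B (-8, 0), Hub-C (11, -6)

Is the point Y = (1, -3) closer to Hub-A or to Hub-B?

Compare squared distances:
d²(Y, Hub-A) = (1−2)² + (-3−5)² = 1 + 64 = 65
d²(Y, Hub-B) = (1−(-8))² + (-3−0)² = 81 + 9 = 90
65 < 90, so Hub-A is closer.

Hub-A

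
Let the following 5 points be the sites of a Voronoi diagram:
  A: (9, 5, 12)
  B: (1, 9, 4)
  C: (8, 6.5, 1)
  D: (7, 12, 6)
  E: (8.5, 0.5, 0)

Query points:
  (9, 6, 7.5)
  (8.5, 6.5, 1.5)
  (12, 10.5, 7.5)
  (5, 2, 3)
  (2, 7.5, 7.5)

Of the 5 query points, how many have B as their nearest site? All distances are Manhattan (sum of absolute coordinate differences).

1

(9, 6, 7.5) — d to each: A:5.5, B:14.5, C:8, D:9.5, E:13.5 → nearest is A
(8.5, 6.5, 1.5) — d to each: A:12.5, B:12.5, C:1, D:11.5, E:7.5 → nearest is C
(12, 10.5, 7.5) — d to each: A:13, B:16, C:14.5, D:8, E:21 → nearest is D
(5, 2, 3) — d to each: A:16, B:12, C:9.5, D:15, E:8 → nearest is E
(2, 7.5, 7.5) — d to each: A:14, B:6, C:13.5, D:11, E:21 → nearest is B
1 of the 5 points has B as nearest.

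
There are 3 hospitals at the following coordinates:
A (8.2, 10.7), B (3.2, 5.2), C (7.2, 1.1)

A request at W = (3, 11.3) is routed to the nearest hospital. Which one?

Since √ is increasing, it suffices to compare squared distances:
|WA|² = (3−8.2)² + (11.3−10.7)² = 27.04 + 0.36 = 27.4
|WB|² = (3−3.2)² + (11.3−5.2)² = 0.04 + 37.21 = 37.25
|WC|² = (3−7.2)² + (11.3−1.1)² = 17.64 + 104.04 = 121.68
The smallest is to A, so W lies in the Voronoi region of A.

A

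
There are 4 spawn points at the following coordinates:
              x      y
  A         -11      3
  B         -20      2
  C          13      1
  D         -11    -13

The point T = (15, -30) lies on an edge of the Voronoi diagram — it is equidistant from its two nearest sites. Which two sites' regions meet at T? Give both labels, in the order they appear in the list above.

C and D

Squared distances from T to each site:
|TA|² = (15−(-11))² + (-30−3)² = 676 + 1089 = 1765
|TB|² = (15−(-20))² + (-30−2)² = 1225 + 1024 = 2249
|TC|² = (15−13)² + (-30−1)² = 4 + 961 = 965
|TD|² = (15−(-11))² + (-30−(-13))² = 676 + 289 = 965
T is equidistant from C and D (both at squared distance 965), and every other site is strictly farther — so T lies on the C–D Voronoi edge.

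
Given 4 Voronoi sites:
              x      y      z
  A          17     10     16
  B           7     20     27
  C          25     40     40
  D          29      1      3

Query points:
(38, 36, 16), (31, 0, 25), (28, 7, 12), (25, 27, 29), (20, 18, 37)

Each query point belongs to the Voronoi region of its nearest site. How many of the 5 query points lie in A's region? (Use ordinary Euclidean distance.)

(38, 36, 16) — d² to each: A:1117, B:1338, C:761, D:1475 → nearest is C
(31, 0, 25) — d² to each: A:377, B:980, C:1861, D:489 → nearest is A
(28, 7, 12) — d² to each: A:146, B:835, C:1882, D:118 → nearest is D
(25, 27, 29) — d² to each: A:522, B:377, C:290, D:1368 → nearest is C
(20, 18, 37) — d² to each: A:514, B:273, C:518, D:1526 → nearest is B
1 of the 5 points has A as nearest.

1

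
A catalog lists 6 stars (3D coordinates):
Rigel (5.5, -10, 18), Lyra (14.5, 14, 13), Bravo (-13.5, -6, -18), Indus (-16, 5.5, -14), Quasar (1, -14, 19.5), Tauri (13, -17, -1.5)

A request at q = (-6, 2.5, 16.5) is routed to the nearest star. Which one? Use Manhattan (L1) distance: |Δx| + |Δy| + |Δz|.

d(q, Rigel) = |-6−5.5| + |2.5−(-10)| + |16.5−18| = 11.5 + 12.5 + 1.5 = 25.5
d(q, Lyra) = |-6−14.5| + |2.5−14| + |16.5−13| = 20.5 + 11.5 + 3.5 = 35.5
d(q, Bravo) = |-6−(-13.5)| + |2.5−(-6)| + |16.5−(-18)| = 7.5 + 8.5 + 34.5 = 50.5
d(q, Indus) = |-6−(-16)| + |2.5−5.5| + |16.5−(-14)| = 10 + 3 + 30.5 = 43.5
d(q, Quasar) = |-6−1| + |2.5−(-14)| + |16.5−19.5| = 7 + 16.5 + 3 = 26.5
d(q, Tauri) = |-6−13| + |2.5−(-17)| + |16.5−(-1.5)| = 19 + 19.5 + 18 = 56.5
Minimum is at Rigel.

Rigel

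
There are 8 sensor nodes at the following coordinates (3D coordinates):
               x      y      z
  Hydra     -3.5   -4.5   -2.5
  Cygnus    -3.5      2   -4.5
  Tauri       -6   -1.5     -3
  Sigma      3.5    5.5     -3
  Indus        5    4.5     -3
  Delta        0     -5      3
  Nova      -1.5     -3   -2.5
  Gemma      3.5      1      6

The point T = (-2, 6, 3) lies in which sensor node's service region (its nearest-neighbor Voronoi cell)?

Compare squared distances (the ordering matches that of the actual distances):
d²(T, Hydra) = (-2−(-3.5))² + (6−(-4.5))² + (3−(-2.5))² = 2.25 + 110.25 + 30.25 = 142.75
d²(T, Cygnus) = (-2−(-3.5))² + (6−2)² + (3−(-4.5))² = 2.25 + 16 + 56.25 = 74.5
d²(T, Tauri) = (-2−(-6))² + (6−(-1.5))² + (3−(-3))² = 16 + 56.25 + 36 = 108.25
d²(T, Sigma) = (-2−3.5)² + (6−5.5)² + (3−(-3))² = 30.25 + 0.25 + 36 = 66.5
d²(T, Indus) = (-2−5)² + (6−4.5)² + (3−(-3))² = 49 + 2.25 + 36 = 87.25
d²(T, Delta) = (-2−0)² + (6−(-5))² + (3−3)² = 4 + 121 + 0 = 125
d²(T, Nova) = (-2−(-1.5))² + (6−(-3))² + (3−(-2.5))² = 0.25 + 81 + 30.25 = 111.5
d²(T, Gemma) = (-2−3.5)² + (6−1)² + (3−6)² = 30.25 + 25 + 9 = 64.25
The smallest is to Gemma, so T lies in the Voronoi region of Gemma.

Gemma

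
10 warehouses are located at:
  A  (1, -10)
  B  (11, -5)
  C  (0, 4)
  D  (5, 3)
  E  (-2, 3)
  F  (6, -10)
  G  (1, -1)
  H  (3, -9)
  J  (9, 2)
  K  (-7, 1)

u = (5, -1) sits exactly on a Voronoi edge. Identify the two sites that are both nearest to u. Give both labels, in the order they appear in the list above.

D and G

Squared distances from u to each site:
|uA|² = (5−1)² + (-1−(-10))² = 16 + 81 = 97
|uB|² = (5−11)² + (-1−(-5))² = 36 + 16 = 52
|uC|² = (5−0)² + (-1−4)² = 25 + 25 = 50
|uD|² = (5−5)² + (-1−3)² = 0 + 16 = 16
|uE|² = (5−(-2))² + (-1−3)² = 49 + 16 = 65
|uF|² = (5−6)² + (-1−(-10))² = 1 + 81 = 82
|uG|² = (5−1)² + (-1−(-1))² = 16 + 0 = 16
|uH|² = (5−3)² + (-1−(-9))² = 4 + 64 = 68
|uJ|² = (5−9)² + (-1−2)² = 16 + 9 = 25
|uK|² = (5−(-7))² + (-1−1)² = 144 + 4 = 148
u is equidistant from D and G (both at squared distance 16), and every other site is strictly farther — so u lies on the D–G Voronoi edge.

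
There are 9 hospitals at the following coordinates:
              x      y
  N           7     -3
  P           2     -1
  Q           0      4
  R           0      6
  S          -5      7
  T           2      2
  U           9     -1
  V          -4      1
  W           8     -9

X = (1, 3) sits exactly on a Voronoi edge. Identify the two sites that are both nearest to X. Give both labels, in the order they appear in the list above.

Squared distances from X to each site:
|XN|² = (1−7)² + (3−(-3))² = 36 + 36 = 72
|XP|² = (1−2)² + (3−(-1))² = 1 + 16 = 17
|XQ|² = (1−0)² + (3−4)² = 1 + 1 = 2
|XR|² = (1−0)² + (3−6)² = 1 + 9 = 10
|XS|² = (1−(-5))² + (3−7)² = 36 + 16 = 52
|XT|² = (1−2)² + (3−2)² = 1 + 1 = 2
|XU|² = (1−9)² + (3−(-1))² = 64 + 16 = 80
|XV|² = (1−(-4))² + (3−1)² = 25 + 4 = 29
|XW|² = (1−8)² + (3−(-9))² = 49 + 144 = 193
X is equidistant from Q and T (both at squared distance 2), and every other site is strictly farther — so X lies on the Q–T Voronoi edge.

Q and T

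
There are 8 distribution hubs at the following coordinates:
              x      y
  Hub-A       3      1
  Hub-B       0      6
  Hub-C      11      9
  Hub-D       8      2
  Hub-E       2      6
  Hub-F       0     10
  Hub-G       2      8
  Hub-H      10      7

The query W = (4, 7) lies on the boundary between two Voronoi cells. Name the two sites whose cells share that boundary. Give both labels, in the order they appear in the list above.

Hub-E and Hub-G

Squared distances from W to each site:
d²(W, Hub-A) = 1 + 36 = 37
d²(W, Hub-B) = 16 + 1 = 17
d²(W, Hub-C) = 49 + 4 = 53
d²(W, Hub-D) = 16 + 25 = 41
d²(W, Hub-E) = 4 + 1 = 5
d²(W, Hub-F) = 16 + 9 = 25
d²(W, Hub-G) = 4 + 1 = 5
d²(W, Hub-H) = 36 + 0 = 36
W is equidistant from Hub-E and Hub-G (both at squared distance 5), and every other site is strictly farther — so W lies on the Hub-E–Hub-G Voronoi edge.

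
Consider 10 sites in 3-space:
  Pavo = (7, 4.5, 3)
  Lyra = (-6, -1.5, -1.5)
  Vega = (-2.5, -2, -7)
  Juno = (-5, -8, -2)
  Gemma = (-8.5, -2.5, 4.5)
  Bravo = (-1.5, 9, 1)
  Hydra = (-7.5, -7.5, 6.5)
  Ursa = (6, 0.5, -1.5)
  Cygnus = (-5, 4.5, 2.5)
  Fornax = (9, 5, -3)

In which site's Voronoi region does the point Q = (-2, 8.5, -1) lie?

Squared Euclidean distances:
d²(Q, Pavo) = 81 + 16 + 16 = 113
d²(Q, Lyra) = 16 + 100 + 0.25 = 116.25
d²(Q, Vega) = 0.25 + 110.25 + 36 = 146.5
d²(Q, Juno) = 9 + 272.25 + 1 = 282.25
d²(Q, Gemma) = 42.25 + 121 + 30.25 = 193.5
d²(Q, Bravo) = 0.25 + 0.25 + 4 = 4.5
d²(Q, Hydra) = 30.25 + 256 + 56.25 = 342.5
d²(Q, Ursa) = 64 + 64 + 0.25 = 128.25
d²(Q, Cygnus) = 9 + 16 + 12.25 = 37.25
d²(Q, Fornax) = 121 + 12.25 + 4 = 137.25
Minimum is at Bravo.

Bravo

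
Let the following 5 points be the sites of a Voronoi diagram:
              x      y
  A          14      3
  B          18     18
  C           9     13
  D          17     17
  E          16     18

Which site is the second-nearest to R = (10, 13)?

Compare squared distances (the ordering matches that of the actual distances):
|RA|² = (10−14)² + (13−3)² = 16 + 100 = 116
|RB|² = (10−18)² + (13−18)² = 64 + 25 = 89
|RC|² = (10−9)² + (13−13)² = 1 + 0 = 1
|RD|² = (10−17)² + (13−17)² = 49 + 16 = 65
|RE|² = (10−16)² + (13−18)² = 36 + 25 = 61
Sorted ascending: C, E, D, … — the second-nearest is E.

E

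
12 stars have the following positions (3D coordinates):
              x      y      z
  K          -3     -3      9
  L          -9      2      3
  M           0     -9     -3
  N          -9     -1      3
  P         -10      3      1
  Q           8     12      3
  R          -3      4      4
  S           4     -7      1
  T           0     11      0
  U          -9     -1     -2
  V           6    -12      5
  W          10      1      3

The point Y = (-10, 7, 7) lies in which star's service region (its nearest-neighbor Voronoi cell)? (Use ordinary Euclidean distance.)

Squared Euclidean distances:
|YK|² = 49 + 100 + 4 = 153
|YL|² = 1 + 25 + 16 = 42
|YM|² = 100 + 256 + 100 = 456
|YN|² = 1 + 64 + 16 = 81
|YP|² = 0 + 16 + 36 = 52
|YQ|² = 324 + 25 + 16 = 365
|YR|² = 49 + 9 + 9 = 67
|YS|² = 196 + 196 + 36 = 428
|YT|² = 100 + 16 + 49 = 165
|YU|² = 1 + 64 + 81 = 146
|YV|² = 256 + 361 + 4 = 621
|YW|² = 400 + 36 + 16 = 452
L is nearest.

L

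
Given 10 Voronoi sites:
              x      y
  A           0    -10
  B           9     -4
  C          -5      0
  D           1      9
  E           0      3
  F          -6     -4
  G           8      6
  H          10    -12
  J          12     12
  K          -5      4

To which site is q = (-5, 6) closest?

Squared Euclidean distances:
|qA|² = (-5−0)² + (6−(-10))² = 25 + 256 = 281
|qB|² = (-5−9)² + (6−(-4))² = 196 + 100 = 296
|qC|² = (-5−(-5))² + (6−0)² = 0 + 36 = 36
|qD|² = (-5−1)² + (6−9)² = 36 + 9 = 45
|qE|² = (-5−0)² + (6−3)² = 25 + 9 = 34
|qF|² = (-5−(-6))² + (6−(-4))² = 1 + 100 = 101
|qG|² = (-5−8)² + (6−6)² = 169 + 0 = 169
|qH|² = (-5−10)² + (6−(-12))² = 225 + 324 = 549
|qJ|² = (-5−12)² + (6−12)² = 289 + 36 = 325
|qK|² = (-5−(-5))² + (6−4)² = 0 + 4 = 4
K is nearest.

K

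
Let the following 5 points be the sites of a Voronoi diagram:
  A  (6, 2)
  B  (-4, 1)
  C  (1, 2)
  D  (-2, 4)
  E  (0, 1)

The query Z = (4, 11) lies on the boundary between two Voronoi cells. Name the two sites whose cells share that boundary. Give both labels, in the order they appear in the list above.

Squared distances from Z to each site:
|ZA|² = 4 + 81 = 85
|ZB|² = 64 + 100 = 164
|ZC|² = 9 + 81 = 90
|ZD|² = 36 + 49 = 85
|ZE|² = 16 + 100 = 116
Z is equidistant from A and D (both at squared distance 85), and every other site is strictly farther — so Z lies on the A–D Voronoi edge.

A and D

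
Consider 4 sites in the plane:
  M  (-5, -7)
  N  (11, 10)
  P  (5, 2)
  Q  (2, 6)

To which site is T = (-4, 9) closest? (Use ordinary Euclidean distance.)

Compare squared distances (the ordering matches that of the actual distances):
|TM|² = (-4−(-5))² + (9−(-7))² = 1 + 256 = 257
|TN|² = (-4−11)² + (9−10)² = 225 + 1 = 226
|TP|² = (-4−5)² + (9−2)² = 81 + 49 = 130
|TQ|² = (-4−2)² + (9−6)² = 36 + 9 = 45
Q is nearest.

Q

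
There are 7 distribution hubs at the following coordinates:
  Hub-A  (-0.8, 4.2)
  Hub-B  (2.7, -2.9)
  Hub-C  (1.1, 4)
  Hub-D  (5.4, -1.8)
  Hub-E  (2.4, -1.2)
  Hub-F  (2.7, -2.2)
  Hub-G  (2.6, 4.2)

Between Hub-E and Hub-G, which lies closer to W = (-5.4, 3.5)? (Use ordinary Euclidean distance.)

Compare squared distances:
d²(W, Hub-E) = (-5.4−2.4)² + (3.5−(-1.2))² = 60.84 + 22.09 = 82.93
d²(W, Hub-G) = (-5.4−2.6)² + (3.5−4.2)² = 64 + 0.49 = 64.49
82.93 > 64.49, so Hub-G is closer.

Hub-G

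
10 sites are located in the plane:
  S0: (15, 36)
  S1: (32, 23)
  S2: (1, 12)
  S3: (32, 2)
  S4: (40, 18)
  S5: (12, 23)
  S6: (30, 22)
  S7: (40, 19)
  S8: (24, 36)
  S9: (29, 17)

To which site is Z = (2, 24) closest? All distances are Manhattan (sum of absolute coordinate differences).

S5

d(Z,S0) = 13 + 12 = 25
d(Z,S1) = 30 + 1 = 31
d(Z,S2) = 1 + 12 = 13
d(Z,S3) = 30 + 22 = 52
d(Z,S4) = 38 + 6 = 44
d(Z,S5) = 10 + 1 = 11
d(Z,S6) = 28 + 2 = 30
d(Z,S7) = 38 + 5 = 43
d(Z,S8) = 22 + 12 = 34
d(Z,S9) = 27 + 7 = 34
Minimum is at S5.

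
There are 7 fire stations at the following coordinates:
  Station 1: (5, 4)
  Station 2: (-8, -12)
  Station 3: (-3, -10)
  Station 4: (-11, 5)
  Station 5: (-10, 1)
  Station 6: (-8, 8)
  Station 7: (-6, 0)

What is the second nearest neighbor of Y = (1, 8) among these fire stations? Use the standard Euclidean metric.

Station 6

Squared Euclidean distances:
d²(Y, Station 1) = 16 + 16 = 32
d²(Y, Station 2) = 81 + 400 = 481
d²(Y, Station 3) = 16 + 324 = 340
d²(Y, Station 4) = 144 + 9 = 153
d²(Y, Station 5) = 121 + 49 = 170
d²(Y, Station 6) = 81 + 0 = 81
d²(Y, Station 7) = 49 + 64 = 113
Sorted ascending: Station 1, Station 6, Station 7, … — the second-nearest is Station 6.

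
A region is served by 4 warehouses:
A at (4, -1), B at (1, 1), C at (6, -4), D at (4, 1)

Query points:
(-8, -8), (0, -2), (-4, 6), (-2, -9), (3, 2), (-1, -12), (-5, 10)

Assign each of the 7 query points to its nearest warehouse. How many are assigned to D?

(-8, -8) — d² to each: A:193, B:162, C:212, D:225 → nearest is B
(0, -2) — d² to each: A:17, B:10, C:40, D:25 → nearest is B
(-4, 6) — d² to each: A:113, B:50, C:200, D:89 → nearest is B
(-2, -9) — d² to each: A:100, B:109, C:89, D:136 → nearest is C
(3, 2) — d² to each: A:10, B:5, C:45, D:2 → nearest is D
(-1, -12) — d² to each: A:146, B:173, C:113, D:194 → nearest is C
(-5, 10) — d² to each: A:202, B:117, C:317, D:162 → nearest is B
1 of the 7 points has D as nearest.

1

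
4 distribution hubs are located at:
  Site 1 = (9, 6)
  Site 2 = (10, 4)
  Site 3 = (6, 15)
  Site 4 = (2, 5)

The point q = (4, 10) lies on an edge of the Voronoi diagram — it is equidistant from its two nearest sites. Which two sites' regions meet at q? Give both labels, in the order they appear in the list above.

Squared distances from q to each site:
d²(q, Site 1) = (4−9)² + (10−6)² = 25 + 16 = 41
d²(q, Site 2) = (4−10)² + (10−4)² = 36 + 36 = 72
d²(q, Site 3) = (4−6)² + (10−15)² = 4 + 25 = 29
d²(q, Site 4) = (4−2)² + (10−5)² = 4 + 25 = 29
q is equidistant from Site 3 and Site 4 (both at squared distance 29), and every other site is strictly farther — so q lies on the Site 3–Site 4 Voronoi edge.

Site 3 and Site 4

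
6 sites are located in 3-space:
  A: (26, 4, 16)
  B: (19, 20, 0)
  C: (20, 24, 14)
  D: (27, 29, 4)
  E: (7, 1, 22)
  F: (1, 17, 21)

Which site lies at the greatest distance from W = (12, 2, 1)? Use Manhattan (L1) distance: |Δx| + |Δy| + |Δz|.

d(W,A) = |12−26| + |2−4| + |1−16| = 14 + 2 + 15 = 31
d(W,B) = |12−19| + |2−20| + |1−0| = 7 + 18 + 1 = 26
d(W,C) = |12−20| + |2−24| + |1−14| = 8 + 22 + 13 = 43
d(W,D) = |12−27| + |2−29| + |1−4| = 15 + 27 + 3 = 45
d(W,E) = |12−7| + |2−1| + |1−22| = 5 + 1 + 21 = 27
d(W,F) = |12−1| + |2−17| + |1−21| = 11 + 15 + 20 = 46
The largest is to F.

F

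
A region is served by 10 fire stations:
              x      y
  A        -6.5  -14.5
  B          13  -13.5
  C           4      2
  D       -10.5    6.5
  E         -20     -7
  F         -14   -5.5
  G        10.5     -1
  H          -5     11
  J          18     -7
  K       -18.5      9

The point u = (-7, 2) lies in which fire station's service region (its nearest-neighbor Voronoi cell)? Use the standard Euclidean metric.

D

Squared Euclidean distances:
|uA|² = 0.25 + 272.25 = 272.5
|uB|² = 400 + 240.25 = 640.25
|uC|² = 121 + 0 = 121
|uD|² = 12.25 + 20.25 = 32.5
|uE|² = 169 + 81 = 250
|uF|² = 49 + 56.25 = 105.25
|uG|² = 306.25 + 9 = 315.25
|uH|² = 4 + 81 = 85
|uJ|² = 625 + 81 = 706
|uK|² = 132.25 + 49 = 181.25
The smallest is to D, so u lies in the Voronoi region of D.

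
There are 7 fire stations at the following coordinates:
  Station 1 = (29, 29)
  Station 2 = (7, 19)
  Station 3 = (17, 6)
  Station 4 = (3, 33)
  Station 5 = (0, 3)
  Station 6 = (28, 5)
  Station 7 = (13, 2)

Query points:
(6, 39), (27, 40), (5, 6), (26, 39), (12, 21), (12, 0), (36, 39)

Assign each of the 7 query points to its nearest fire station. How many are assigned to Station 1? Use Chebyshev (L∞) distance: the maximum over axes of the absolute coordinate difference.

3

(6, 39) — d to each: Station 1:23, Station 2:20, Station 3:33, Station 4:6, Station 5:36, Station 6:34, Station 7:37 → nearest is Station 4
(27, 40) — d to each: Station 1:11, Station 2:21, Station 3:34, Station 4:24, Station 5:37, Station 6:35, Station 7:38 → nearest is Station 1
(5, 6) — d to each: Station 1:24, Station 2:13, Station 3:12, Station 4:27, Station 5:5, Station 6:23, Station 7:8 → nearest is Station 5
(26, 39) — d to each: Station 1:10, Station 2:20, Station 3:33, Station 4:23, Station 5:36, Station 6:34, Station 7:37 → nearest is Station 1
(12, 21) — d to each: Station 1:17, Station 2:5, Station 3:15, Station 4:12, Station 5:18, Station 6:16, Station 7:19 → nearest is Station 2
(12, 0) — d to each: Station 1:29, Station 2:19, Station 3:6, Station 4:33, Station 5:12, Station 6:16, Station 7:2 → nearest is Station 7
(36, 39) — d to each: Station 1:10, Station 2:29, Station 3:33, Station 4:33, Station 5:36, Station 6:34, Station 7:37 → nearest is Station 1
3 of the 7 points have Station 1 as nearest.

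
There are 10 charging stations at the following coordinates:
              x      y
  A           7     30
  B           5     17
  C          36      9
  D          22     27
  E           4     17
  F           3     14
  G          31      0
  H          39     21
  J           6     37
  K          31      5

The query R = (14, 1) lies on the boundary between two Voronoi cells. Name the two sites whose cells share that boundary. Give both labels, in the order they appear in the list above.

F and G

Squared distances from R to each site:
|RA|² = 49 + 841 = 890
|RB|² = 81 + 256 = 337
|RC|² = 484 + 64 = 548
|RD|² = 64 + 676 = 740
|RE|² = 100 + 256 = 356
|RF|² = 121 + 169 = 290
|RG|² = 289 + 1 = 290
|RH|² = 625 + 400 = 1025
|RJ|² = 64 + 1296 = 1360
|RK|² = 289 + 16 = 305
R is equidistant from F and G (both at squared distance 290), and every other site is strictly farther — so R lies on the F–G Voronoi edge.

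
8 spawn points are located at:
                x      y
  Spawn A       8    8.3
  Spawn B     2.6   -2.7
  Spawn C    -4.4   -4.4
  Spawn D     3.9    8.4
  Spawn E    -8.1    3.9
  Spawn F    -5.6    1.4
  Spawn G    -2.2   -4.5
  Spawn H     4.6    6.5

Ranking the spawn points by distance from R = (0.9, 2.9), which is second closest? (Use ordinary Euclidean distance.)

Spawn B

Compare squared distances (the ordering matches that of the actual distances):
d²(R, Spawn A) = 50.41 + 29.16 = 79.57
d²(R, Spawn B) = 2.89 + 31.36 = 34.25
d²(R, Spawn C) = 28.09 + 53.29 = 81.38
d²(R, Spawn D) = 9 + 30.25 = 39.25
d²(R, Spawn E) = 81 + 1 = 82
d²(R, Spawn F) = 42.25 + 2.25 = 44.5
d²(R, Spawn G) = 9.61 + 54.76 = 64.37
d²(R, Spawn H) = 13.69 + 12.96 = 26.65
Sorted ascending: Spawn H, Spawn B, Spawn D, … — the second-nearest is Spawn B.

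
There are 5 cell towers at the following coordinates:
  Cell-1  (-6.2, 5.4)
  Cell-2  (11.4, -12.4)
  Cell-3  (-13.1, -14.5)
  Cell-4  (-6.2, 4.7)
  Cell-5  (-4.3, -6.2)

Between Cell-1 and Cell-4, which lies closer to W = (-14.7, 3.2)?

Cell-4

Compare squared distances:
d²(W, Cell-1) = (-14.7−(-6.2))² + (3.2−5.4)² = 72.25 + 4.84 = 77.09
d²(W, Cell-4) = (-14.7−(-6.2))² + (3.2−4.7)² = 72.25 + 2.25 = 74.5
77.09 > 74.5, so Cell-4 is closer.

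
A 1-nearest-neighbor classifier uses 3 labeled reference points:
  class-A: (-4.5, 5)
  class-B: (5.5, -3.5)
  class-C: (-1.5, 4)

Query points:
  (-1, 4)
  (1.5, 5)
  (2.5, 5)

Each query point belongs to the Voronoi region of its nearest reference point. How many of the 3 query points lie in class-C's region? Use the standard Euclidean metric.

(-1, 4) — d² to each: class-A:13.25, class-B:98.5, class-C:0.25 → nearest is class-C
(1.5, 5) — d² to each: class-A:36, class-B:88.25, class-C:10 → nearest is class-C
(2.5, 5) — d² to each: class-A:49, class-B:81.25, class-C:17 → nearest is class-C
3 of the 3 points have class-C as nearest.

3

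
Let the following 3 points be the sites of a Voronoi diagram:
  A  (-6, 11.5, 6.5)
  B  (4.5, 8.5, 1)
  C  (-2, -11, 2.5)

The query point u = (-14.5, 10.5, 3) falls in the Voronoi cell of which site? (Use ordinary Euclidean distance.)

A

Squared Euclidean distances:
|uA|² = 72.25 + 1 + 12.25 = 85.5
|uB|² = 361 + 4 + 4 = 369
|uC|² = 156.25 + 462.25 + 0.25 = 618.75
Minimum is at A.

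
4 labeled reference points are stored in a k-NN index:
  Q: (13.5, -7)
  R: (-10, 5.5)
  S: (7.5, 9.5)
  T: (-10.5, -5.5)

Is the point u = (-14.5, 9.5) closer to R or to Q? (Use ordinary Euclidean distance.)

Compare squared distances:
|uR|² = (-14.5−(-10))² + (9.5−5.5)² = 20.25 + 16 = 36.25
|uQ|² = (-14.5−13.5)² + (9.5−(-7))² = 784 + 272.25 = 1056.25
36.25 < 1056.25, so R is closer.

R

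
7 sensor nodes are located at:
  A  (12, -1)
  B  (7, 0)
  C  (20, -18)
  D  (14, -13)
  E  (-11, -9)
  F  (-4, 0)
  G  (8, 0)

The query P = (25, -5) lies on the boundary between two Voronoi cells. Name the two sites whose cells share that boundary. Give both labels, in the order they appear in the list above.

Squared distances from P to each site:
|PA|² = (25−12)² + (-5−(-1))² = 169 + 16 = 185
|PB|² = (25−7)² + (-5−0)² = 324 + 25 = 349
|PC|² = (25−20)² + (-5−(-18))² = 25 + 169 = 194
|PD|² = (25−14)² + (-5−(-13))² = 121 + 64 = 185
|PE|² = (25−(-11))² + (-5−(-9))² = 1296 + 16 = 1312
|PF|² = (25−(-4))² + (-5−0)² = 841 + 25 = 866
|PG|² = (25−8)² + (-5−0)² = 289 + 25 = 314
P is equidistant from A and D (both at squared distance 185), and every other site is strictly farther — so P lies on the A–D Voronoi edge.

A and D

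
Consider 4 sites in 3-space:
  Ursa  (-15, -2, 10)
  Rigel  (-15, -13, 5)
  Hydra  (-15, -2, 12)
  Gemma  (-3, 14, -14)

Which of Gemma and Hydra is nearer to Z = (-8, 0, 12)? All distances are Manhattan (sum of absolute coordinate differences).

Hydra

d(Z, Gemma) = |-8−(-3)| + |0−14| + |12−(-14)| = 5 + 14 + 26 = 45
d(Z, Hydra) = |-8−(-15)| + |0−(-2)| + |12−12| = 7 + 2 + 0 = 9
45 > 9, so Hydra is closer.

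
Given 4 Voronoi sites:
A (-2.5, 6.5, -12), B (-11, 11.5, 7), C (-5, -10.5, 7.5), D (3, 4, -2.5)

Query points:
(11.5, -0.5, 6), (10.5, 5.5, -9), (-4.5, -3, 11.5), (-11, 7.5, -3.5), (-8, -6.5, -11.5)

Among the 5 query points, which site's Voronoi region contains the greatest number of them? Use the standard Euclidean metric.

(11.5, -0.5, 6) — d² to each: A:569, B:651.25, C:374.5, D:164.75 → nearest is D
(10.5, 5.5, -9) — d² to each: A:179, B:754.25, C:768.5, D:100.75 → nearest is D
(-4.5, -3, 11.5) — d² to each: A:646.5, B:272.75, C:72.5, D:301.25 → nearest is C
(-11, 7.5, -3.5) — d² to each: A:145.5, B:126.25, C:481, D:209.25 → nearest is B
(-8, -6.5, -11.5) — d² to each: A:199.5, B:675.25, C:386, D:312.25 → nearest is A
Tally — A:1, B:1, C:1, D:2. D captures the most (2).

D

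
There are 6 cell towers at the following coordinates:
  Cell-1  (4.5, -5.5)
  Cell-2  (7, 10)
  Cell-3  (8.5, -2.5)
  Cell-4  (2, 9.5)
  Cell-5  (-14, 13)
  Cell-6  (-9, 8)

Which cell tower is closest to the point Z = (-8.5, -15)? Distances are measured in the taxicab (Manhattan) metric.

d(Z, Cell-1) = |-8.5−4.5| + |-15−(-5.5)| = 13 + 9.5 = 22.5
d(Z, Cell-2) = |-8.5−7| + |-15−10| = 15.5 + 25 = 40.5
d(Z, Cell-3) = |-8.5−8.5| + |-15−(-2.5)| = 17 + 12.5 = 29.5
d(Z, Cell-4) = |-8.5−2| + |-15−9.5| = 10.5 + 24.5 = 35
d(Z, Cell-5) = |-8.5−(-14)| + |-15−13| = 5.5 + 28 = 33.5
d(Z, Cell-6) = |-8.5−(-9)| + |-15−8| = 0.5 + 23 = 23.5
The smallest is to Cell-1, so Z lies in the Voronoi region of Cell-1.

Cell-1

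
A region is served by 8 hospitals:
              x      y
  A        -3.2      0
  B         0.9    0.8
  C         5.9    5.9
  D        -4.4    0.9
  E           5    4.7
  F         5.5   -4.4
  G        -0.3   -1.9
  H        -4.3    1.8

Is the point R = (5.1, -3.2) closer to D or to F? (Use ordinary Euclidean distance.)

Compare squared distances:
|RD|² = (5.1−(-4.4))² + (-3.2−0.9)² = 90.25 + 16.81 = 107.06
|RF|² = (5.1−5.5)² + (-3.2−(-4.4))² = 0.16 + 1.44 = 1.6
107.06 > 1.6, so F is closer.

F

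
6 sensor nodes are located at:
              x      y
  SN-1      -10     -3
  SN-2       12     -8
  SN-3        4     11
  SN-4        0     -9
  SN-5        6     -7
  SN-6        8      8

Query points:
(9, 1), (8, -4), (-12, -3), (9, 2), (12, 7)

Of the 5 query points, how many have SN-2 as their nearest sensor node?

(9, 1) — d² to each: SN-1:377, SN-2:90, SN-3:125, SN-4:181, SN-5:73, SN-6:50 → nearest is SN-6
(8, -4) — d² to each: SN-1:325, SN-2:32, SN-3:241, SN-4:89, SN-5:13, SN-6:144 → nearest is SN-5
(-12, -3) — d² to each: SN-1:4, SN-2:601, SN-3:452, SN-4:180, SN-5:340, SN-6:521 → nearest is SN-1
(9, 2) — d² to each: SN-1:386, SN-2:109, SN-3:106, SN-4:202, SN-5:90, SN-6:37 → nearest is SN-6
(12, 7) — d² to each: SN-1:584, SN-2:225, SN-3:80, SN-4:400, SN-5:232, SN-6:17 → nearest is SN-6
0 of the 5 points have SN-2 as nearest.

0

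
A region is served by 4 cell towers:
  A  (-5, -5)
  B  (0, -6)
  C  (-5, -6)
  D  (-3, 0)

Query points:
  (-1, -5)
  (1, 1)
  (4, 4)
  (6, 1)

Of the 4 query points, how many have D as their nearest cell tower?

3

(-1, -5) — d² to each: A:16, B:2, C:17, D:29 → nearest is B
(1, 1) — d² to each: A:72, B:50, C:85, D:17 → nearest is D
(4, 4) — d² to each: A:162, B:116, C:181, D:65 → nearest is D
(6, 1) — d² to each: A:157, B:85, C:170, D:82 → nearest is D
3 of the 4 points have D as nearest.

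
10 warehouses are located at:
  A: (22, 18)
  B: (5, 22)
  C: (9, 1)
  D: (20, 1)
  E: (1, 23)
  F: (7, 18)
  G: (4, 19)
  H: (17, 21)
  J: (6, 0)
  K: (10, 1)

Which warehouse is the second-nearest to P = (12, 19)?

H

Squared Euclidean distances:
|PA|² = (12−22)² + (19−18)² = 100 + 1 = 101
|PB|² = (12−5)² + (19−22)² = 49 + 9 = 58
|PC|² = (12−9)² + (19−1)² = 9 + 324 = 333
|PD|² = (12−20)² + (19−1)² = 64 + 324 = 388
|PE|² = (12−1)² + (19−23)² = 121 + 16 = 137
|PF|² = (12−7)² + (19−18)² = 25 + 1 = 26
|PG|² = (12−4)² + (19−19)² = 64 + 0 = 64
|PH|² = (12−17)² + (19−21)² = 25 + 4 = 29
|PJ|² = (12−6)² + (19−0)² = 36 + 361 = 397
|PK|² = (12−10)² + (19−1)² = 4 + 324 = 328
Sorted ascending: F, H, B, … — the second-nearest is H.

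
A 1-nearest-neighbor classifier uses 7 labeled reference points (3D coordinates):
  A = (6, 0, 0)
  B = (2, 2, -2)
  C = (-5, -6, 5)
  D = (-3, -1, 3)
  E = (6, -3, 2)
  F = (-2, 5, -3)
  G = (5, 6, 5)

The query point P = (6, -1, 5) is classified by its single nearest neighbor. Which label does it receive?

Squared Euclidean distances:
|PA|² = 0 + 1 + 25 = 26
|PB|² = 16 + 9 + 49 = 74
|PC|² = 121 + 25 + 0 = 146
|PD|² = 81 + 0 + 4 = 85
|PE|² = 0 + 4 + 9 = 13
|PF|² = 64 + 36 + 64 = 164
|PG|² = 1 + 49 + 0 = 50
The smallest is to E, so P lies in the Voronoi region of E.

E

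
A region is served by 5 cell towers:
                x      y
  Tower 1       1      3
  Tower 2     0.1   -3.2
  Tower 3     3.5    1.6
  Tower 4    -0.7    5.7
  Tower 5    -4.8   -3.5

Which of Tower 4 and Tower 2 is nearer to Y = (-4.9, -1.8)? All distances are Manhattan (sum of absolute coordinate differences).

d(Y, Tower 4) = |-4.9−(-0.7)| + |-1.8−5.7| = 4.2 + 7.5 = 11.7
d(Y, Tower 2) = |-4.9−0.1| + |-1.8−(-3.2)| = 5 + 1.4 = 6.4
11.7 > 6.4, so Tower 2 is closer.

Tower 2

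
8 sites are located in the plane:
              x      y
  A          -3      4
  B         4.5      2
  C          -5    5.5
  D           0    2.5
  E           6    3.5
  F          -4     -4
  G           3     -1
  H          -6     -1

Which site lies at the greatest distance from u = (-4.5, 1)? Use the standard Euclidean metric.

E

Since √ is increasing, it suffices to compare squared distances:
|uA|² = 2.25 + 9 = 11.25
|uB|² = 81 + 1 = 82
|uC|² = 0.25 + 20.25 = 20.5
|uD|² = 20.25 + 2.25 = 22.5
|uE|² = 110.25 + 6.25 = 116.5
|uF|² = 0.25 + 25 = 25.25
|uG|² = 56.25 + 4 = 60.25
|uH|² = 2.25 + 4 = 6.25
The largest is to E.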